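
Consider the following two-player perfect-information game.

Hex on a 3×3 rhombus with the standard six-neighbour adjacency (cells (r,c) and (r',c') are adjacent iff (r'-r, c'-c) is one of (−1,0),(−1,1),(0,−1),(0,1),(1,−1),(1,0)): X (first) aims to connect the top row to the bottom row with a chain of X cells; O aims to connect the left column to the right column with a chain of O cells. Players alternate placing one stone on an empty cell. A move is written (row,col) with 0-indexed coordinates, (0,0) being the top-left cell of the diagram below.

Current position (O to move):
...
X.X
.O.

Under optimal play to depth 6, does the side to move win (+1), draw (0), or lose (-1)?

value(.../X.X/.O., O) = -1

ply 1, O at .../X.X/.O. | (0,0)=-1→O../X.X/.O.*; (0,1)=-1→.O./X.X/.O.; (0,2)=-1→..O/X.X/.O.; (1,1)=-1→.../XOX/.O.; (2,0)=-1→.../X.X/OO.; (2,2)=-1→.../X.X/.OO
ply 2, X at O../X.X/.O. | (0,1)=+1→OX./X.X/.O.*; (0,2)=+1→O.X/X.X/.O.; (1,1)=+1→O../XXX/.O.; (2,0)=+1→O../X.X/XO.; (2,2)=+1→O../X.X/.OX
ply 3, O at OX./X.X/.O. | (0,2)=-1→OXO/X.X/.O.*; (1,1)=-1→OX./XOX/.O.; (2,0)=-1→OX./X.X/OO.; (2,2)=-1→OX./X.X/.OO
ply 4, X at OXO/X.X/.O. | (1,1)=+1→OXO/XXX/.O.*; (2,0)=+1→OXO/X.X/XO.; (2,2)=+1→OXO/X.X/.OX
ply 5, O at OXO/XXX/.O. | (2,0)=-1→OXO/XXX/OO.*; (2,2)=-1→OXO/XXX/.OO
ply 6, X at OXO/XXX/OO. | (2,2)=+1→OXO/XXX/OOX*
ply 7: OXO/XXX/OOX is terminal -1 (O); from .../X.X/.O. depth 6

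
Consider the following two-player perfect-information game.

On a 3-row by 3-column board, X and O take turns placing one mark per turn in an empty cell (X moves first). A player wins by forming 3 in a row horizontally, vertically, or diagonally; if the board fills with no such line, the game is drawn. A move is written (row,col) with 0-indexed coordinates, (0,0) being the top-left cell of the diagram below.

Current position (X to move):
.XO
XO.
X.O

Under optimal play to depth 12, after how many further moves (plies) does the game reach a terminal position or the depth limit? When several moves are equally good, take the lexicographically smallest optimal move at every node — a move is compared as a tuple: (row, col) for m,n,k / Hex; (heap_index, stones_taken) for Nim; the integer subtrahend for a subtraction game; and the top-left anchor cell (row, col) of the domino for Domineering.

ply 1, X at .XO/XO./X.O | (0,0)=+1→XXO/XO./X.O*; (1,2)=-1→.XO/XOX/X.O; (2,1)=-1→.XO/XO./XXO
ply 2: XXO/XO./X.O is terminal -1 (O); from .XO/XO./X.O depth 12

PV length from [.XO/XO./X.O]: 1 ply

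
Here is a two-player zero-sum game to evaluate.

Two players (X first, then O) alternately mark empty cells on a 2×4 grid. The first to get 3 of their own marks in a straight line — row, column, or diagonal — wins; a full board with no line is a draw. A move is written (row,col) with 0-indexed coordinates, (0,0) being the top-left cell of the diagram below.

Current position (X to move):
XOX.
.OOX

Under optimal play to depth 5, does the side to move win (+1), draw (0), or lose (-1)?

ply 1, X at XOX./.OOX | (0,3)=-1→XOXX/.OOX; (1,0)=+0→XOX./XOOX*
ply 2, O at XOX./XOOX | (0,3)=+0→XOXO/XOOX*
ply 3: XOXO/XOOX is terminal +0 (X); from XOX./.OOX depth 5

value(XOX./.OOX, X) = 0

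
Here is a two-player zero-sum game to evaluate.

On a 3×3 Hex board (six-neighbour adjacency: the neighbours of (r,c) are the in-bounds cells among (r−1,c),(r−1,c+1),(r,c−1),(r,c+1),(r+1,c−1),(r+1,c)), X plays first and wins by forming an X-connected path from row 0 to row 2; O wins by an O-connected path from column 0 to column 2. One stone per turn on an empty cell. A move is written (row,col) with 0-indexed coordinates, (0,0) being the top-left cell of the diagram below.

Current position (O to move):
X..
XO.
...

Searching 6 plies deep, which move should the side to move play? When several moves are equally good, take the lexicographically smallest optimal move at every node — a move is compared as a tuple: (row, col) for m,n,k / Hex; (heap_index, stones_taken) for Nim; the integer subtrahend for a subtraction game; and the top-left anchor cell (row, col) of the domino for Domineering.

O's best at [X../XO./...]: (2,0)

ply 1, O at X../XO./... | (0,1)=-1→XO./XO./...; (0,2)=-1→X.O/XO./...; (1,2)=-1→X../XOO/...; (2,0)=+1→X../XO./O..*; (2,1)=-1→X../XO./.O.; (2,2)=-1→X../XO./..O
ply 2, X at X../XO./O.. | (0,1)=-1→XX./XO./O..*; (0,2)=-1→X.X/XO./O..; (1,2)=-1→X../XOX/O..; (2,1)=-1→X../XO./OX.; (2,2)=-1→X../XO./O.X
ply 3, O at XX./XO./O.. | (0,2)=+1→XXO/XO./O..*; (1,2)=+1→XX./XOO/O..; (2,1)=+1→XX./XO./OO.; (2,2)=+1→XX./XO./O.O
ply 4: XXO/XO./O.. is terminal -1 (X); from X../XO./... depth 6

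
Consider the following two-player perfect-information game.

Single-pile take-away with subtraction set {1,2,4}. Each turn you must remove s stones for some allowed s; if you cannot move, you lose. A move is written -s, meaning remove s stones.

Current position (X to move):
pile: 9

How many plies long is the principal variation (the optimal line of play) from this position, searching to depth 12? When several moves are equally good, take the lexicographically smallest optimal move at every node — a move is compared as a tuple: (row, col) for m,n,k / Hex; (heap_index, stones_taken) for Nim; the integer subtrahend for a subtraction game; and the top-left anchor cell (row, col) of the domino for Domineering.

PV length from [9]: 6 plies

ply 1, X at 9 | -1=-1→8*; -2=-1→7; -4=-1→5
ply 2, O at 8 | -1=-1→7; -2=+1→6*; -4=-1→4
ply 3, X at 6 | -1=-1→5*; -2=-1→4; -4=-1→2
ply 4, O at 5 | -1=-1→4; -2=+1→3*; -4=-1→1
ply 5, X at 3 | -1=-1→2*; -2=-1→1
ply 6, O at 2 | -1=-1→1; -2=+1→0*
ply 7: 0 is terminal -1 (X); from 9 depth 12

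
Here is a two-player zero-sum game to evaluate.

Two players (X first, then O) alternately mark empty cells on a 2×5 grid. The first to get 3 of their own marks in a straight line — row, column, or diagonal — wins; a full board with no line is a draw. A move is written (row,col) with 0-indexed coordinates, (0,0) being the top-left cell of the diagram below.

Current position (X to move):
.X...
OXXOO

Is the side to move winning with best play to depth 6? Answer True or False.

X winning at [.X.../OXXOO]: True

ply 1, X at .X.../OXXOO | (0,0)=+0→XX.../OXXOO; (0,2)=+1→.XX../OXXOO*; (0,3)=+0→.X.X./OXXOO; (0,4)=+0→.X..X/OXXOO
ply 2, O at .XX../OXXOO | (0,0)=-1→OXX../OXXOO*; (0,3)=-1→.XXO./OXXOO; (0,4)=-1→.XX.O/OXXOO
ply 3, X at OXX../OXXOO | (0,3)=+1→OXXX./OXXOO*; (0,4)=+0→OXX.X/OXXOO
ply 4: OXXX./OXXOO is terminal -1 (O); from .X.../OXXOO depth 6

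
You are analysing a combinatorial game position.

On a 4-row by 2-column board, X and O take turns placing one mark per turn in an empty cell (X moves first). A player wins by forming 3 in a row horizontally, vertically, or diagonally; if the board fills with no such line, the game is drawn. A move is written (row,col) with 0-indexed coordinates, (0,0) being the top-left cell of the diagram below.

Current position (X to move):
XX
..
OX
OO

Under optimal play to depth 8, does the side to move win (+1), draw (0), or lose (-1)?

value(XX/../OX/OO, X) = +1

ply 1, X at XX/../OX/OO | (1,0)=+0→XX/X./OX/OO; (1,1)=+1→XX/.X/OX/OO*
ply 2: XX/.X/OX/OO is terminal -1 (O); from XX/../OX/OO depth 8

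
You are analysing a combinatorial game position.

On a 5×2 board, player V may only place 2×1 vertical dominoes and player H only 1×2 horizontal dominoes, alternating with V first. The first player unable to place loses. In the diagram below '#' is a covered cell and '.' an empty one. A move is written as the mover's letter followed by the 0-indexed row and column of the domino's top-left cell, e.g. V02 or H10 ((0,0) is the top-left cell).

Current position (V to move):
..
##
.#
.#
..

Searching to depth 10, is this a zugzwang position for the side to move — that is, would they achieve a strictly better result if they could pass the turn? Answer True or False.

ply 1, V at ../##/.#/.#/.. | V20=-1→../##/##/##/..*; V30=-1→../##/.#/##/#.
ply 2, H at ../##/##/##/.. | H00=+1→##/##/##/##/..*; H40=+1→../##/##/##/##
ply 3: ##/##/##/##/.. is terminal -1 (V); from ../##/.#/.#/.. depth 10
suppose V passes — search the same position with H to move:
pass> ply 1, H at ../##/.#/.#/.. | H00=-1→##/##/.#/.#/..; H40=+1→../##/.#/.#/##*
pass> ply 2, V at ../##/.#/.#/## | V20=-1→../##/##/##/##*
pass> ply 3, H at ../##/##/##/## | H00=+1→##/##/##/##/##*
pass> ply 4: ##/##/##/##/## is terminal -1 (V); from ../##/.#/.#/.. depth 10
for V: play -1, pass -1

zugzwang(../##/.#/.#/.., V) = False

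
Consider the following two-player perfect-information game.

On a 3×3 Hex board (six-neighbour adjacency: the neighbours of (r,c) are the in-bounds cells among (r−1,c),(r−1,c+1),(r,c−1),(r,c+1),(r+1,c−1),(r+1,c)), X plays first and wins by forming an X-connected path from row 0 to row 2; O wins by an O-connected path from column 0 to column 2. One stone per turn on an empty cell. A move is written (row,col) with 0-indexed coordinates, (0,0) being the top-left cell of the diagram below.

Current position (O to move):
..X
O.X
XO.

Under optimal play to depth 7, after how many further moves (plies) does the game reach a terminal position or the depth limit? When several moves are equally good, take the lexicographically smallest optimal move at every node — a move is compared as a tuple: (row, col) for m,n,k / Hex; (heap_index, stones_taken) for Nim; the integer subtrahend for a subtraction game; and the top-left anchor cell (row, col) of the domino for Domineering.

PV length from [..X/O.X/XO.]: 4 plies

[..X/O.X/XO.] O move#1: (0,0):-1/O.X/O.X/XO.*, (0,1):-1/.OX/O.X/XO., (1,1):-1/..X/OOX/XO., (2,2):-1/..X/O.X/XOO
[O.X/O.X/XO.] X move#2: (0,1):+1/OXX/O.X/XO.*, (1,1):+1/O.X/OXX/XO., (2,2):+1/O.X/O.X/XOX
[OXX/O.X/XO.] O move#3: (1,1):-1/OXX/OOX/XO.*, (2,2):-1/OXX/O.X/XOO
[OXX/OOX/XO.] X move#4: (2,2):+1/OXX/OOX/XOX*
[OXX/OOX/XOX] end (terminal -1, O#5); searched ..X/O.X/XO. to 7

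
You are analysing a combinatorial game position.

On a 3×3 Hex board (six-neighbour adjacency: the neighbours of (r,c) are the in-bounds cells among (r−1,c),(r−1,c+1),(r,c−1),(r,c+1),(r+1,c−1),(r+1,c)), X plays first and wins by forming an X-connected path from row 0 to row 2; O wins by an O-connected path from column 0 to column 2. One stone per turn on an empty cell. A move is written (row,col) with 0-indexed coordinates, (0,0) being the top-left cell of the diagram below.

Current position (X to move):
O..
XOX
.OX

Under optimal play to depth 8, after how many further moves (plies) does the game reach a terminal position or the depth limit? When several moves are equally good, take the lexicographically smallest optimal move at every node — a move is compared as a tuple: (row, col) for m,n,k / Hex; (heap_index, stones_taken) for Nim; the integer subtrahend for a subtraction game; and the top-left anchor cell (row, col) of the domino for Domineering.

p1 X@[O../XOX/.OX]: (0,1)[OX./XOX/.OX]+1* (0,2)[O.X/XOX/.OX]+1 (2,0)[O../XOX/XOX]+1
p2 O@[OX./XOX/.OX]: (0,2)[OXO/XOX/.OX]-1* (2,0)[OX./XOX/OOX]-1
p3 X@[OXO/XOX/.OX]: (2,0)[OXO/XOX/XOX]+1*
p4 O@[OXO/XOX/XOX] terminal -1; root [O../XOX/.OX] d8

PV length from [O../XOX/.OX]: 3 plies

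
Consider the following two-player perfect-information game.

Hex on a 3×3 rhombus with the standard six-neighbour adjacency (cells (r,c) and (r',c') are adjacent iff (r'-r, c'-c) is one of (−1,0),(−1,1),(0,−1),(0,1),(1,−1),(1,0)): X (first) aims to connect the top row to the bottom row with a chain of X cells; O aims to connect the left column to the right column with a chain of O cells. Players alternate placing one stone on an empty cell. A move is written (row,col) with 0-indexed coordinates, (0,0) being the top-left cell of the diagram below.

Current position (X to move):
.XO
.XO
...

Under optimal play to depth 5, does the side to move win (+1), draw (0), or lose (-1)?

value(.XO/.XO/..., X) = +1

[.XO/.XO/...] X move#1: (0,0):+1/XXO/.XO/...*, (1,0):+1/.XO/XXO/..., (2,0):+1/.XO/.XO/X.., (2,1):+1/.XO/.XO/.X., (2,2):+1/.XO/.XO/..X
[XXO/.XO/...] O move#2: (1,0):-1/XXO/OXO/...*, (2,0):-1/XXO/.XO/O.., (2,1):-1/XXO/.XO/.O., (2,2):-1/XXO/.XO/..O
[XXO/OXO/...] X move#3: (2,0):+1/XXO/OXO/X..*, (2,1):+1/XXO/OXO/.X., (2,2):+1/XXO/OXO/..X
[XXO/OXO/X..] end (terminal -1, O#4); searched .XO/.XO/... to 5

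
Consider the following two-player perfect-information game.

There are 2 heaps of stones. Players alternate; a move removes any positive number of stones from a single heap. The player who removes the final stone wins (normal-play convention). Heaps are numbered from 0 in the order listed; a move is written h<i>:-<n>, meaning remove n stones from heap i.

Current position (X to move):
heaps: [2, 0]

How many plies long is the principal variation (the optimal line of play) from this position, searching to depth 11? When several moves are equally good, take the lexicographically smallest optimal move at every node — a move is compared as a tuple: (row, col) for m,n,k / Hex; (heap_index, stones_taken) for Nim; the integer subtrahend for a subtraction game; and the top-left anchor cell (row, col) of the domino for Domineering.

ply 1, X at (2,0) | h0:-1=-1→(1,0); h0:-2=+1→(0,0)*
ply 2: (0,0) is terminal -1 (O); from (2,0) depth 11

PV length from [(2,0)]: 1 ply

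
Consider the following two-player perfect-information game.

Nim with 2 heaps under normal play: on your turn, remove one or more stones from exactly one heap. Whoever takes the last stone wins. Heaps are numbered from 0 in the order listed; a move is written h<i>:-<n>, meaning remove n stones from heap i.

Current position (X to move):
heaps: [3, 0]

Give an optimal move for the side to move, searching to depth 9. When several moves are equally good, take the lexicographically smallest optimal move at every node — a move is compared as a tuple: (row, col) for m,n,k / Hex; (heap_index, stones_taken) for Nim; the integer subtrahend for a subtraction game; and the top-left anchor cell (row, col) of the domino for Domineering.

p1 X@[(3,0)]: h0:-1[(2,0)]-1 h0:-2[(1,0)]-1 h0:-3[(0,0)]+1*
p2 O@[(0,0)] terminal -1; root [(3,0)] d9

X's best at [(3,0)]: h0:-3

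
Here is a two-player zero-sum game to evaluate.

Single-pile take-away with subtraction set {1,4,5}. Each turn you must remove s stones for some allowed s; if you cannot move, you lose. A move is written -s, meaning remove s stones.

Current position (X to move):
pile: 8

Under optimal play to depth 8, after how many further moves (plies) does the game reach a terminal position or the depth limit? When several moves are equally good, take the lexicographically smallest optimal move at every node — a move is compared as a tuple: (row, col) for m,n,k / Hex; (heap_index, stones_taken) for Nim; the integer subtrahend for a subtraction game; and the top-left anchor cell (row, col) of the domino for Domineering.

PV length from [8]: 4 plies

ply 1, X at 8 | -1=-1→7*; -4=-1→4; -5=-1→3
ply 2, O at 7 | -1=-1→6; -4=-1→3; -5=+1→2*
ply 3, X at 2 | -1=-1→1*
ply 4, O at 1 | -1=+1→0*
ply 5: 0 is terminal -1 (X); from 8 depth 8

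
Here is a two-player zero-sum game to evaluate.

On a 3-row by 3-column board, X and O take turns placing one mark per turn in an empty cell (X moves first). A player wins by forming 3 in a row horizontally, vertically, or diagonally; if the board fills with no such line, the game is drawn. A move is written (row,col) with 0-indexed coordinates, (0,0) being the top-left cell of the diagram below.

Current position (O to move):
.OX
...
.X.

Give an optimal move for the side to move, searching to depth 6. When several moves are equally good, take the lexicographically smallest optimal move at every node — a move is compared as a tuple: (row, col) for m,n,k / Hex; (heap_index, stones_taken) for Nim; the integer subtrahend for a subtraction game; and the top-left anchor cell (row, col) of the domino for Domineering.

[.OX/.../.X.] O move#1: (0,0):-1/OOX/.../.X., (1,0):-1/.OX/O../.X., (1,1):-1/.OX/.O./.X., (1,2):-1/.OX/..O/.X., (2,0):+0/.OX/.../OX.*, (2,2):+0/.OX/.../.XO
[.OX/.../OX.] X move#2: (0,0):+0/XOX/.../OX.*, (1,0):+0/.OX/X../OX., (1,1):+0/.OX/.X./OX., (1,2):+0/.OX/..X/OX., (2,2):+0/.OX/.../OXX
[XOX/.../OX.] O move#3: (1,0):-1/XOX/O../OX., (1,1):+0/XOX/.O./OX.*, (1,2):+0/XOX/..O/OX., (2,2):+0/XOX/.../OXO
[XOX/.O./OX.] X move#4: (1,0):+0/XOX/XO./OX.*, (1,2):+0/XOX/.OX/OX., (2,2):+0/XOX/.O./OXX
[XOX/XO./OX.] O move#5: (1,2):+0/XOX/XOO/OX.*, (2,2):+0/XOX/XO./OXO
[XOX/XOO/OX.] X move#6: (2,2):+0/XOX/XOO/OXX*
[XOX/XOO/OXX] end (terminal +0, O#7); searched .OX/.../.X. to 6

O's best at [.OX/.../.X.]: (2,0)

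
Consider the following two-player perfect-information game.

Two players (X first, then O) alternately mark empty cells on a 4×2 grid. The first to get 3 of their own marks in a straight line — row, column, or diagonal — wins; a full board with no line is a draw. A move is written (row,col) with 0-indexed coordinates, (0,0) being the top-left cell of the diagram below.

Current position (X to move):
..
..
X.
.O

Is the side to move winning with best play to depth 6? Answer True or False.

ply 1, X at ../../X./.O | (0,0)=+0→X./../X./.O; (0,1)=+0→.X/../X./.O; (1,0)=+1→../X./X./.O*; (1,1)=+0→../.X/X./.O; (2,1)=+0→../../XX/.O; (3,0)=+0→../../X./XO
ply 2, O at ../X./X./.O | (0,0)=-1→O./X./X./.O*; (0,1)=-1→.O/X./X./.O; (1,1)=-1→../XO/X./.O; (2,1)=-1→../X./XO/.O; (3,0)=-1→../X./X./OO
ply 3, X at O./X./X./.O | (0,1)=+0→OX/X./X./.O; (1,1)=+0→O./XX/X./.O; (2,1)=+0→O./X./XX/.O; (3,0)=+1→O./X./X./XO*
ply 4: O./X./X./XO is terminal -1 (O); from ../../X./.O depth 6

X winning at [../../X./.O]: True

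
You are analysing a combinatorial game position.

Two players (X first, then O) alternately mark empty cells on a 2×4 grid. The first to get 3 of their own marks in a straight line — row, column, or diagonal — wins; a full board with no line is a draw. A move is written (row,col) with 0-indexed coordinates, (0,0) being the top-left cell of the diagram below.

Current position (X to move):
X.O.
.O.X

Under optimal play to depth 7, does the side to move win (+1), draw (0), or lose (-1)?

value(X.O./.O.X, X) = 0

p1 X@[X.O./.O.X]: (0,1)[XXO./.O.X]+0* (0,3)[X.OX/.O.X]+0 (1,0)[X.O./XO.X]+0 (1,2)[X.O./.OXX]+0
p2 O@[XXO./.O.X]: (0,3)[XXOO/.O.X]+0* (1,0)[XXO./OO.X]+0 (1,2)[XXO./.OOX]+0
p3 X@[XXOO/.O.X]: (1,0)[XXOO/XO.X]+0* (1,2)[XXOO/.OXX]+0
p4 O@[XXOO/XO.X]: (1,2)[XXOO/XOOX]+0*
p5 X@[XXOO/XOOX] terminal +0; root [X.O./.O.X] d7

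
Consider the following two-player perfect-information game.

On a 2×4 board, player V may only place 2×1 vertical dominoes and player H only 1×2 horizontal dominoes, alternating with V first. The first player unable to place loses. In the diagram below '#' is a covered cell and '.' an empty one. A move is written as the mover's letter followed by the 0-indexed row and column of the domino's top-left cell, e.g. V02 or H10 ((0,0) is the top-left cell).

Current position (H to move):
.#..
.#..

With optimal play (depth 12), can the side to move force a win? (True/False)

[.#../.#..] H move#1: H02:+1/.###/.#..*, H12:+1/.#../.###
[.###/.#..] V move#2: V00:-1/####/##..*
[####/##..] H move#3: H12:+1/####/####*
[####/####] end (terminal -1, V#4); searched .#../.#.. to 12

H winning at [.#../.#..]: True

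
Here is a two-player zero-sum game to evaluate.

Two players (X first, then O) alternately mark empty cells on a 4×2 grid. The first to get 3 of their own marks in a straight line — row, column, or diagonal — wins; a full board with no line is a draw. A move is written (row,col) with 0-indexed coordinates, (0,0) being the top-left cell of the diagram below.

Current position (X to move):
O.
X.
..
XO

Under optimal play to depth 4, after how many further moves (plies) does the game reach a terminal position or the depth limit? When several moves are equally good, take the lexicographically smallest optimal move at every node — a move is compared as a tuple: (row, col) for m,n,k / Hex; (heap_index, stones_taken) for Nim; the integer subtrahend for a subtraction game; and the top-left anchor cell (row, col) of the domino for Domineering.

ply 1, X at O./X./../XO | (0,1)=+0→OX/X./../XO; (1,1)=+0→O./XX/../XO; (2,0)=+1→O./X./X./XO*; (2,1)=+0→O./X./.X/XO
ply 2: O./X./X./XO is terminal -1 (O); from O./X./../XO depth 4

PV length from [O./X./../XO]: 1 ply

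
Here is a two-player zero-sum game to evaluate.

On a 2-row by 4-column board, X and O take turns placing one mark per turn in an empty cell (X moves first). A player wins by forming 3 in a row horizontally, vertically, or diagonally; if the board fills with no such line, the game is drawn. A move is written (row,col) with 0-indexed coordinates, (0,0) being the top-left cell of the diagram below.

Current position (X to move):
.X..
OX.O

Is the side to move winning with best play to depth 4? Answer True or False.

X winning at [.X../OX.O]: True

p1 X@[.X../OX.O]: (0,0)[XX../OX.O]+0 (0,2)[.XX./OX.O]+1* (0,3)[.X.X/OX.O]+0 (1,2)[.X../OXXO]+0
p2 O@[.XX./OX.O]: (0,0)[OXX./OX.O]-1* (0,3)[.XXO/OX.O]-1 (1,2)[.XX./OXOO]-1
p3 X@[OXX./OX.O]: (0,3)[OXXX/OX.O]+1* (1,2)[OXX./OXXO]+0
p4 O@[OXXX/OX.O] terminal -1; root [.X../OX.O] d4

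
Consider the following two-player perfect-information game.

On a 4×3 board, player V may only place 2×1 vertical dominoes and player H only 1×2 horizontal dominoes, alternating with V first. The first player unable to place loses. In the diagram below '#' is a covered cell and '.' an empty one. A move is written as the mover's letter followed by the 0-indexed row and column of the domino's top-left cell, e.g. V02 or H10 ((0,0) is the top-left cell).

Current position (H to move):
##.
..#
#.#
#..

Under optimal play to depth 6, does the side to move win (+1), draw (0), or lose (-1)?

value(##./..#/#.#/#.., H) = -1

p1 H@[##./..#/#.#/#..]: H10[##./###/#.#/#..]-1* H31[##./..#/#.#/###]-1
p2 V@[##./###/#.#/#..]: V21[##./###/###/##.]+1*
p3 H@[##./###/###/##.] terminal -1; root [##./..#/#.#/#..] d6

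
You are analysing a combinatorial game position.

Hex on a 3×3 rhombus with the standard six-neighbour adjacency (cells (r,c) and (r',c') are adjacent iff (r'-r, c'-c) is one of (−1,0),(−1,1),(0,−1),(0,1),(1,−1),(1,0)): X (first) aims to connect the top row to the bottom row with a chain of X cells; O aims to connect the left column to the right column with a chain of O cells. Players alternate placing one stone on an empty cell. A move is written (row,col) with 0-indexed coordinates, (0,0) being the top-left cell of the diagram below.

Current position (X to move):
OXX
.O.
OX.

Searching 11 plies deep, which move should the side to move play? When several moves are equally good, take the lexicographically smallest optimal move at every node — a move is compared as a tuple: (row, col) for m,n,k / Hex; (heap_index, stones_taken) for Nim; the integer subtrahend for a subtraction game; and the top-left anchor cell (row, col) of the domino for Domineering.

X's best at [OXX/.O./OX.]: (1,2)

p1 X@[OXX/.O./OX.]: (1,0)[OXX/XO./OX.]-1 (1,2)[OXX/.OX/OX.]+1* (2,2)[OXX/.O./OXX]-1
p2 O@[OXX/.OX/OX.] terminal -1; root [OXX/.O./OX.] d11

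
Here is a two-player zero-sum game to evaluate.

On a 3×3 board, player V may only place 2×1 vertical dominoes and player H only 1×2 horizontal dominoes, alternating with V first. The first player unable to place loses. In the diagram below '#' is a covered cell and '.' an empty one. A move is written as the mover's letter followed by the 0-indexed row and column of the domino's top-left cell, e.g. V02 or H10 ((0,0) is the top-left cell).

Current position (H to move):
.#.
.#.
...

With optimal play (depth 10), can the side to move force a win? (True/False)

[.#./.#./...] H move#1: H20:-1/.#./.#./##.*, H21:-1/.#./.#./.##
[.#./.#./##.] V move#2: V00:+1/##./##./##.*, V02:+1/.##/.##/##., V12:+1/.#./.##/###
[##./##./##.] end (terminal -1, H#3); searched .#./.#./... to 10

H winning at [.#./.#./...]: False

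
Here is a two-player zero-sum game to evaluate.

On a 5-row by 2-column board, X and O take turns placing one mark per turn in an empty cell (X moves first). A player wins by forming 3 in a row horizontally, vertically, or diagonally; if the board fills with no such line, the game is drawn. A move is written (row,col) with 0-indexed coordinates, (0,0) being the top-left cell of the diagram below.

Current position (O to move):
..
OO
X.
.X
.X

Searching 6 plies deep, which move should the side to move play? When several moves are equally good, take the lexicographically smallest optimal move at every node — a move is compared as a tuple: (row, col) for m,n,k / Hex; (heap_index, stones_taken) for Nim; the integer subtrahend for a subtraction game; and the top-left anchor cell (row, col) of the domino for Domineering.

O's best at [../OO/X./.X/.X]: (2,1)

ply 1, O at ../OO/X./.X/.X | (0,0)=-1→O./OO/X./.X/.X; (0,1)=-1→.O/OO/X./.X/.X; (2,1)=+0→../OO/XO/.X/.X*; (3,0)=-1→../OO/X./OX/.X; (4,0)=-1→../OO/X./.X/OX
ply 2, X at ../OO/XO/.X/.X | (0,0)=-1→X./OO/XO/.X/.X; (0,1)=+0→.X/OO/XO/.X/.X*; (3,0)=-1→../OO/XO/XX/.X; (4,0)=-1→../OO/XO/.X/XX
ply 3, O at .X/OO/XO/.X/.X | (0,0)=+0→OX/OO/XO/.X/.X*; (3,0)=+0→.X/OO/XO/OX/.X; (4,0)=+0→.X/OO/XO/.X/OX
ply 4, X at OX/OO/XO/.X/.X | (3,0)=+0→OX/OO/XO/XX/.X*; (4,0)=+0→OX/OO/XO/.X/XX
ply 5, O at OX/OO/XO/XX/.X | (4,0)=+0→OX/OO/XO/XX/OX*
ply 6: OX/OO/XO/XX/OX is terminal +0 (X); from ../OO/X./.X/.X depth 6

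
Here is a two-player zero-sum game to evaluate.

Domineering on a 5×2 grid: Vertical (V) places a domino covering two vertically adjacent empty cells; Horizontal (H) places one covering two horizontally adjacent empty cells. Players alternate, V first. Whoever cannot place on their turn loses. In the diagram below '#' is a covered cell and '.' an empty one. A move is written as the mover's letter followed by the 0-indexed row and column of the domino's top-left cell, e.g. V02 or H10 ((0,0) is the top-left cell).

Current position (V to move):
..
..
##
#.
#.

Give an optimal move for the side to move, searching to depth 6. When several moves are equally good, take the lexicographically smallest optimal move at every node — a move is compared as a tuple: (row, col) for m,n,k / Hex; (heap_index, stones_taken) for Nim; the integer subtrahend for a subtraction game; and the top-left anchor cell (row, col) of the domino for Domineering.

ply 1, V at ../../##/#./#. | V00=+1→#./#./##/#./#.*; V01=+1→.#/.#/##/#./#.; V31=-1→../../##/##/##
ply 2: #./#./##/#./#. is terminal -1 (H); from ../../##/#./#. depth 6

V's best at [../../##/#./#.]: V00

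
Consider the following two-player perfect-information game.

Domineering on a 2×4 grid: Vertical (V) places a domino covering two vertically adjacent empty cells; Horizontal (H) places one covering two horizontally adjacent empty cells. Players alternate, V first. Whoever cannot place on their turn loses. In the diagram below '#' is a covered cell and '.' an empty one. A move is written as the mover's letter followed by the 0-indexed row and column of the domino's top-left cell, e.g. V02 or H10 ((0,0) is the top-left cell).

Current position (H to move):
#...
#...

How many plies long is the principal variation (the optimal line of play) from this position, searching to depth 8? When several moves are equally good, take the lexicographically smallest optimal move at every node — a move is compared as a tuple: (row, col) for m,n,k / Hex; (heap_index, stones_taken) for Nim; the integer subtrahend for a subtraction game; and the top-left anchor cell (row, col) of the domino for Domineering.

PV length from [#.../#...]: 3 plies

ply 1, H at #.../#... | H01=+1→###./#...*; H02=+1→#.##/#...; H11=+1→#.../###.; H12=+1→#.../#.##
ply 2, V at ###./#... | V03=-1→####/#..#*
ply 3, H at ####/#..# | H11=+1→####/####*
ply 4: ####/#### is terminal -1 (V); from #.../#... depth 8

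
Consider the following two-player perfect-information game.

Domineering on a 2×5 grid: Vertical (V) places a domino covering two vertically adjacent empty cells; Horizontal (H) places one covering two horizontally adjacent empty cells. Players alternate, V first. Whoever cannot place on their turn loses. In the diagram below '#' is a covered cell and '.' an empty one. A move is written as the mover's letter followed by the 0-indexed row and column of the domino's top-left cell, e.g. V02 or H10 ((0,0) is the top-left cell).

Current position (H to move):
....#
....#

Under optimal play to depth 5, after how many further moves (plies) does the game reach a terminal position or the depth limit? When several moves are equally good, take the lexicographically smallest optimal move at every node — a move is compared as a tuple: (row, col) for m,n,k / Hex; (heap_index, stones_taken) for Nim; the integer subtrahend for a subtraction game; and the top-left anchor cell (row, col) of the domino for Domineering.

ply 1, H at ....#/....# | H00=-1→##..#/....#; H01=+1→.##.#/....#*; H02=-1→..###/....#; H10=-1→....#/##..#; H11=+1→....#/.##.#; H12=-1→....#/..###
ply 2, V at .##.#/....# | V00=-1→###.#/#...#*; V03=-1→.####/...##
ply 3, H at ###.#/#...# | H11=-1→###.#/###.#; H12=+1→###.#/#.###*
ply 4: ###.#/#.### is terminal -1 (V); from ....#/....# depth 5

PV length from [....#/....#]: 3 plies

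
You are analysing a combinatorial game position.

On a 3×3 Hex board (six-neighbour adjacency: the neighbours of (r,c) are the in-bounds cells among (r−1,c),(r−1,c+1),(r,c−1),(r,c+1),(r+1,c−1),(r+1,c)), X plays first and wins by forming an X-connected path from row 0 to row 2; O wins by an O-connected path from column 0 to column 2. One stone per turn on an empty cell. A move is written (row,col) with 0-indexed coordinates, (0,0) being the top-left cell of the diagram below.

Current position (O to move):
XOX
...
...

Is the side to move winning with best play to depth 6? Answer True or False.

O winning at [XOX/.../...]: False

p1 O@[XOX/.../...]: (1,0)[XOX/O../...]-1* (1,1)[XOX/.O./...]-1 (1,2)[XOX/..O/...]-1 (2,0)[XOX/.../O..]-1 (2,1)[XOX/.../.O.]-1 (2,2)[XOX/.../..O]-1
p2 X@[XOX/O../...]: (1,1)[XOX/OX./...]+1* (1,2)[XOX/O.X/...]+1 (2,0)[XOX/O../X..]+1 (2,1)[XOX/O../.X.]+1 (2,2)[XOX/O../..X]+1
p3 O@[XOX/OX./...]: (1,2)[XOX/OXO/...]-1* (2,0)[XOX/OX./O..]-1 (2,1)[XOX/OX./.O.]-1 (2,2)[XOX/OX./..O]-1
p4 X@[XOX/OXO/...]: (2,0)[XOX/OXO/X..]+1* (2,1)[XOX/OXO/.X.]+1 (2,2)[XOX/OXO/..X]+1
p5 O@[XOX/OXO/X..] terminal -1; root [XOX/.../...] d6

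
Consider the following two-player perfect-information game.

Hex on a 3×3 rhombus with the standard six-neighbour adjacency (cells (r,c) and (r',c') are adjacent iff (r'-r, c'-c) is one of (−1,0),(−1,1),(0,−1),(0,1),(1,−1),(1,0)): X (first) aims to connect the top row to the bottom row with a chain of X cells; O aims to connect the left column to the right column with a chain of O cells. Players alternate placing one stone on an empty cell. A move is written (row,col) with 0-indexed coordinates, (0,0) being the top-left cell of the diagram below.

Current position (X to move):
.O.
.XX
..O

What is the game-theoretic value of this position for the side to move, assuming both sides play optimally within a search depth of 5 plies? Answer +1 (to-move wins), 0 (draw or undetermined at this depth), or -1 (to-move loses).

value(.O./.XX/..O, X) = +1

ply 1, X at .O./.XX/..O | (0,0)=+1→XO./.XX/..O*; (0,2)=+1→.OX/.XX/..O; (1,0)=+1→.O./XXX/..O; (2,0)=-1→.O./.XX/X.O; (2,1)=-1→.O./.XX/.XO
ply 2, O at XO./.XX/..O | (0,2)=-1→XOO/.XX/..O*; (1,0)=-1→XO./OXX/..O; (2,0)=-1→XO./.XX/O.O; (2,1)=-1→XO./.XX/.OO
ply 3, X at XOO/.XX/..O | (1,0)=+1→XOO/XXX/..O*; (2,0)=-1→XOO/.XX/X.O; (2,1)=-1→XOO/.XX/.XO
ply 4, O at XOO/XXX/..O | (2,0)=-1→XOO/XXX/O.O*; (2,1)=-1→XOO/XXX/.OO
ply 5, X at XOO/XXX/O.O | (2,1)=+1→XOO/XXX/OXO*
ply 6: XOO/XXX/OXO is terminal -1 (O); from .O./.XX/..O depth 5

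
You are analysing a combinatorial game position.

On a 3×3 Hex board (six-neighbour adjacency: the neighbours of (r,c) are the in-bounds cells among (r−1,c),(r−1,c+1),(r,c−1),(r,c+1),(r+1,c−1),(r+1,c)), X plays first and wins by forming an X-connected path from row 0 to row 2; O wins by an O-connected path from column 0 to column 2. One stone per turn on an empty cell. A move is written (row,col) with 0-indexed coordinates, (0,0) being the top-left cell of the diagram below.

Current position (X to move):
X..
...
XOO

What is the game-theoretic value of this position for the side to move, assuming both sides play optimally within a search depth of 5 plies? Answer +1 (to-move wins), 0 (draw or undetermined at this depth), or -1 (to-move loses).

value(X../.../XOO, X) = +1

[X../.../XOO] X move#1: (0,1):+1/XX./.../XOO*, (0,2):+1/X.X/.../XOO, (1,0):+1/X../X../XOO, (1,1):+1/X../.X./XOO, (1,2):+1/X../..X/XOO
[XX./.../XOO] O move#2: (0,2):-1/XXO/.../XOO*, (1,0):-1/XX./O../XOO, (1,1):-1/XX./.O./XOO, (1,2):-1/XX./..O/XOO
[XXO/.../XOO] X move#3: (1,0):+1/XXO/X../XOO*, (1,1):+1/XXO/.X./XOO, (1,2):+1/XXO/..X/XOO
[XXO/X../XOO] end (terminal -1, O#4); searched X../.../XOO to 5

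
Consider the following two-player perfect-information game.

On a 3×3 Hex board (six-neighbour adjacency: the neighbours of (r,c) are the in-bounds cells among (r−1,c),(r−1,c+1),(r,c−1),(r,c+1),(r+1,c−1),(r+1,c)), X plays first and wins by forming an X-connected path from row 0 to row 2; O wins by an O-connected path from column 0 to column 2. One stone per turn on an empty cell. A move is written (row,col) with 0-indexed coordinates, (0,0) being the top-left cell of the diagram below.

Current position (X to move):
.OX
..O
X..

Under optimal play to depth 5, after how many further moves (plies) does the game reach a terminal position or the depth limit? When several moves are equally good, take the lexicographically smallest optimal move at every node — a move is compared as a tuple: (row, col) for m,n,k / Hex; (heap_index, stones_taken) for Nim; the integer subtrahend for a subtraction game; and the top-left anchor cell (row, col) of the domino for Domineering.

[.OX/..O/X..] X move#1: (0,0):+1/XOX/..O/X..*, (1,0):+1/.OX/X.O/X.., (1,1):+1/.OX/.XO/X.., (2,1):-1/.OX/..O/XX., (2,2):-1/.OX/..O/X.X
[XOX/..O/X..] O move#2: (1,0):-1/XOX/O.O/X..*, (1,1):-1/XOX/.OO/X.., (2,1):-1/XOX/..O/XO., (2,2):-1/XOX/..O/X.O
[XOX/O.O/X..] X move#3: (1,1):+1/XOX/OXO/X..*, (2,1):-1/XOX/O.O/XX., (2,2):-1/XOX/O.O/X.X
[XOX/OXO/X..] end (terminal -1, O#4); searched .OX/..O/X.. to 5

PV length from [.OX/..O/X..]: 3 plies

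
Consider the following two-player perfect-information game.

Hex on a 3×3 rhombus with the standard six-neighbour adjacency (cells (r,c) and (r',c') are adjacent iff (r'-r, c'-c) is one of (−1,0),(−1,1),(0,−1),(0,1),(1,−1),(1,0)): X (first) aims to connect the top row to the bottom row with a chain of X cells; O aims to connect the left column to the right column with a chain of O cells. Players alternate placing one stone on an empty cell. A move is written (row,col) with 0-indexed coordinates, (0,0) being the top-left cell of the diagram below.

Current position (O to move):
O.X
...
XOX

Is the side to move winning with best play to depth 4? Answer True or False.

O winning at [O.X/.../XOX]: False

p1 O@[O.X/.../XOX]: (0,1)[OOX/.../XOX]-1* (1,0)[O.X/O../XOX]-1 (1,1)[O.X/.O./XOX]-1 (1,2)[O.X/..O/XOX]-1
p2 X@[OOX/.../XOX]: (1,0)[OOX/X../XOX]+1* (1,1)[OOX/.X./XOX]+1 (1,2)[OOX/..X/XOX]+1
p3 O@[OOX/X../XOX]: (1,1)[OOX/XO./XOX]-1* (1,2)[OOX/X.O/XOX]-1
p4 X@[OOX/XO./XOX]: (1,2)[OOX/XOX/XOX]+1*
p5 O@[OOX/XOX/XOX] terminal -1; root [O.X/.../XOX] d4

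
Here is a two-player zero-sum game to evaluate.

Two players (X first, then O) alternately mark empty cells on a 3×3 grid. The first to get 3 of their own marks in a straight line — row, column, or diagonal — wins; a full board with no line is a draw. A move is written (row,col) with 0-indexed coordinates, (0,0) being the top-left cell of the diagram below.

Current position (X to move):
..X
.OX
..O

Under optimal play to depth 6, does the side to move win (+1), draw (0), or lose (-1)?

p1 X@[..X/.OX/..O]: (0,0)[X.X/.OX/..O]+0* (0,1)[.XX/.OX/..O]-1 (1,0)[..X/XOX/..O]-1 (2,0)[..X/.OX/X.O]-1 (2,1)[..X/.OX/.XO]-1
p2 O@[X.X/.OX/..O]: (0,1)[XOX/.OX/..O]+0* (1,0)[X.X/OOX/..O]-1 (2,0)[X.X/.OX/O.O]-1 (2,1)[X.X/.OX/.OO]-1
p3 X@[XOX/.OX/..O]: (1,0)[XOX/XOX/..O]-1 (2,0)[XOX/.OX/X.O]-1 (2,1)[XOX/.OX/.XO]+0*
p4 O@[XOX/.OX/.XO]: (1,0)[XOX/OOX/.XO]+0* (2,0)[XOX/.OX/OXO]+0
p5 X@[XOX/OOX/.XO]: (2,0)[XOX/OOX/XXO]+0*
p6 O@[XOX/OOX/XXO] terminal +0; root [..X/.OX/..O] d6

value(..X/.OX/..O, X) = 0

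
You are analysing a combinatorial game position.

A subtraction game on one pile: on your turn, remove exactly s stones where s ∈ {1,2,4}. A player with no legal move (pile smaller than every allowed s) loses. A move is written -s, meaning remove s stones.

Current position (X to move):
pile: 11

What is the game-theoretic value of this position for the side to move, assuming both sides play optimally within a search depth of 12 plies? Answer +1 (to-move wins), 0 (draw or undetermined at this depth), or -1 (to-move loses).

value(11, X) = +1

[11] X move#1: -1:-1/10, -2:+1/9*, -4:-1/7
[9] O move#2: -1:-1/8*, -2:-1/7, -4:-1/5
[8] X move#3: -1:-1/7, -2:+1/6*, -4:-1/4
[6] O move#4: -1:-1/5*, -2:-1/4, -4:-1/2
[5] X move#5: -1:-1/4, -2:+1/3*, -4:-1/1
[3] O move#6: -1:-1/2*, -2:-1/1
[2] X move#7: -1:-1/1, -2:+1/0*
[0] end (terminal -1, O#8); searched 11 to 12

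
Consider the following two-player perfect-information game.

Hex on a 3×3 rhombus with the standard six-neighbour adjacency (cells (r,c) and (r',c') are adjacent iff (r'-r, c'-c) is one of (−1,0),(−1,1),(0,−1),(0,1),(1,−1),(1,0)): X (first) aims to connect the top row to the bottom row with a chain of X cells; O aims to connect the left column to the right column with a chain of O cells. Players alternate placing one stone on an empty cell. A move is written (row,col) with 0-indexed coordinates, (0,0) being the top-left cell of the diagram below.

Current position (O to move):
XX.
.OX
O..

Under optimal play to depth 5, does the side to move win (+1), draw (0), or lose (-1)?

value(XX./.OX/O.., O) = +1

[XX./.OX/O..] O move#1: (0,2):+1/XXO/.OX/O..*, (1,0):-1/XX./OOX/O.., (2,1):+1/XX./.OX/OO., (2,2):+1/XX./.OX/O.O
[XXO/.OX/O..] end (terminal -1, X#2); searched XX./.OX/O.. to 5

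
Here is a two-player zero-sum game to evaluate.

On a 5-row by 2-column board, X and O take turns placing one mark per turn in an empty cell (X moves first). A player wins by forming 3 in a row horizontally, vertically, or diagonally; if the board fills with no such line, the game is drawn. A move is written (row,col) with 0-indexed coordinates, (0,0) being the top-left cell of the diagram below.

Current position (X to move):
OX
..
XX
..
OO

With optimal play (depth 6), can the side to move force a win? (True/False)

X winning at [OX/../XX/../OO]: True

[OX/../XX/../OO] X move#1: (1,0):+1/OX/X./XX/../OO*, (1,1):+1/OX/.X/XX/../OO, (3,0):+1/OX/../XX/X./OO, (3,1):+0/OX/../XX/.X/OO
[OX/X./XX/../OO] O move#2: (1,1):-1/OX/XO/XX/../OO*, (3,0):-1/OX/X./XX/O./OO, (3,1):-1/OX/X./XX/.O/OO
[OX/XO/XX/../OO] X move#3: (3,0):+1/OX/XO/XX/X./OO*, (3,1):+0/OX/XO/XX/.X/OO
[OX/XO/XX/X./OO] end (terminal -1, O#4); searched OX/../XX/../OO to 6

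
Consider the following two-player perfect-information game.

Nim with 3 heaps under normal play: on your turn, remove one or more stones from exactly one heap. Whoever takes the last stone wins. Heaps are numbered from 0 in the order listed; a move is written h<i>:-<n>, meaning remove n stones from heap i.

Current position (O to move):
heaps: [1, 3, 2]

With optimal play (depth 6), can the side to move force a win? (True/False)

O winning at [(1,3,2)]: False

p1 O@[(1,3,2)]: h0:-1[(0,3,2)]-1* h1:-1[(1,2,2)]-1 h1:-2[(1,1,2)]-1 h1:-3[(1,0,2)]-1 h2:-1[(1,3,1)]-1 h2:-2[(1,3,0)]-1
p2 X@[(0,3,2)]: h1:-1[(0,2,2)]+1* h1:-2[(0,1,2)]-1 h1:-3[(0,0,2)]-1 h2:-1[(0,3,1)]-1 h2:-2[(0,3,0)]-1
p3 O@[(0,2,2)]: h1:-1[(0,1,2)]-1* h1:-2[(0,0,2)]-1 h2:-1[(0,2,1)]-1 h2:-2[(0,2,0)]-1
p4 X@[(0,1,2)]: h1:-1[(0,0,2)]-1 h2:-1[(0,1,1)]+1* h2:-2[(0,1,0)]-1
p5 O@[(0,1,1)]: h1:-1[(0,0,1)]-1* h2:-1[(0,1,0)]-1
p6 X@[(0,0,1)]: h2:-1[(0,0,0)]+1*
p7 O@[(0,0,0)] terminal -1; root [(1,3,2)] d6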